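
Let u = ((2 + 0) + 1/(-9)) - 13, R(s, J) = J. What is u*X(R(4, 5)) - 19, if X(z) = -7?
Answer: 529/9 ≈ 58.778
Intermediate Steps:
u = -100/9 (u = (2 - ⅑) - 13 = 17/9 - 13 = -100/9 ≈ -11.111)
u*X(R(4, 5)) - 19 = -100/9*(-7) - 19 = 700/9 - 19 = 529/9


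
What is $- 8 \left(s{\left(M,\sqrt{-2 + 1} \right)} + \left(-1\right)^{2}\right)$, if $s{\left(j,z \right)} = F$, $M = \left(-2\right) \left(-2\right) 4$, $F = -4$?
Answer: $24$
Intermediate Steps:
$M = 16$ ($M = 4 \cdot 4 = 16$)
$s{\left(j,z \right)} = -4$
$- 8 \left(s{\left(M,\sqrt{-2 + 1} \right)} + \left(-1\right)^{2}\right) = - 8 \left(-4 + \left(-1\right)^{2}\right) = - 8 \left(-4 + 1\right) = \left(-8\right) \left(-3\right) = 24$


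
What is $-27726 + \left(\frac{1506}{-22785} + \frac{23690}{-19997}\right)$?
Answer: $- \frac{4211137627134}{151877215} \approx -27727.0$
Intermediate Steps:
$-27726 + \left(\frac{1506}{-22785} + \frac{23690}{-19997}\right) = -27726 + \left(1506 \left(- \frac{1}{22785}\right) + 23690 \left(- \frac{1}{19997}\right)\right) = -27726 - \frac{189964044}{151877215} = - \frac{4211137627134}{151877215}$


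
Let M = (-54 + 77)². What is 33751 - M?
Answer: 33222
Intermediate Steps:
M = 529 (M = 23² = 529)
33751 - M = 33751 - 1*529 = 33751 - 529 = 33222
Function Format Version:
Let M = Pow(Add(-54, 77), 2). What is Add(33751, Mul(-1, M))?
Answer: 33222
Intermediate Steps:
M = 529 (M = Pow(23, 2) = 529)
Add(33751, Mul(-1, M)) = Add(33751, Mul(-1, 529)) = Add(33751, -529) = 33222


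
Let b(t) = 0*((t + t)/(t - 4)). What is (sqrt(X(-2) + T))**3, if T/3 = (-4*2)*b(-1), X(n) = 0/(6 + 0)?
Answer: 0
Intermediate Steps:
X(n) = 0 (X(n) = 0/6 = 0*(1/6) = 0)
b(t) = 0 (b(t) = 0*((2*t)/(-4 + t)) = 0*(2*t/(-4 + t)) = 0)
T = 0 (T = 3*(-4*2*0) = 3*(-8*0) = 3*0 = 0)
(sqrt(X(-2) + T))**3 = (sqrt(0 + 0))**3 = (sqrt(0))**3 = 0**3 = 0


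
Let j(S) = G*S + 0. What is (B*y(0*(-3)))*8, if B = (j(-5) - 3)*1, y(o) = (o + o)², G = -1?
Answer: 0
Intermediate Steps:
j(S) = -S (j(S) = -S + 0 = -S)
y(o) = 4*o² (y(o) = (2*o)² = 4*o²)
B = 2 (B = (-1*(-5) - 3)*1 = (5 - 3)*1 = 2*1 = 2)
(B*y(0*(-3)))*8 = (2*(4*(0*(-3))²))*8 = (2*(4*0²))*8 = (2*(4*0))*8 = (2*0)*8 = 0*8 = 0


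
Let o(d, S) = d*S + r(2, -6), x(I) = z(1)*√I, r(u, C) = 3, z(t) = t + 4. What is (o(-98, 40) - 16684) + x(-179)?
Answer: -20601 + 5*I*√179 ≈ -20601.0 + 66.895*I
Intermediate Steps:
z(t) = 4 + t
x(I) = 5*√I (x(I) = (4 + 1)*√I = 5*√I)
o(d, S) = 3 + S*d (o(d, S) = d*S + 3 = S*d + 3 = 3 + S*d)
(o(-98, 40) - 16684) + x(-179) = ((3 + 40*(-98)) - 16684) + 5*√(-179) = ((3 - 3920) - 16684) + 5*(I*√179) = (-3917 - 16684) + 5*I*√179 = -20601 + 5*I*√179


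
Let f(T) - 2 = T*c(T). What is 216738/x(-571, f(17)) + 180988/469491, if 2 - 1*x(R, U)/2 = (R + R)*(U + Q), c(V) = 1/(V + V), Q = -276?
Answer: 5650616801/146638471485 ≈ 0.038534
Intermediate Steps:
c(V) = 1/(2*V)
f(T) = 5/2 (f(T) = 2 + T*(1/(2*T)) = 2 + ½ = 5/2)
x(R, U) = 4 - 4*R*(-276 + U) (x(R, U) = 4 - 2*(R + R)*(U - 276) = 4 - 2*2*R*(-276 + U) = 4 - 4*R*(-276 + U))
216738/x(-571, f(17)) + 180988/469491 = 216738/(4 + 1104*(-571) - 4*(-571)*5/2) + 180988/469491 = 216738/(4 - 630384 + 5710) + 180988*(1/469491) = 216738/(-624670) + 180988/469491 = 216738*(-1/624670) + 180988/469491 = -108369/312335 + 180988/469491 = 5650616801/146638471485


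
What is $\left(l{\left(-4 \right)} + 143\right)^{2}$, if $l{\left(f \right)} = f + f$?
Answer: $18225$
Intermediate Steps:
$l{\left(f \right)} = 2 f$
$\left(l{\left(-4 \right)} + 143\right)^{2} = \left(2 \left(-4\right) + 143\right)^{2} = \left(-8 + 143\right)^{2} = 135^{2} = 18225$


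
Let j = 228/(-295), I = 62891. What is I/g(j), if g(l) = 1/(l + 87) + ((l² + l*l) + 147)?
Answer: 139218971888175/328077580366 ≈ 424.35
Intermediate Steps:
j = -228/295 (j = 228*(-1/295) = -228/295 ≈ -0.77288)
g(l) = 147 + 1/(87 + l) + 2*l² (g(l) = 1/(87 + l) + ((l² + l²) + 147) = 1/(87 + l) + (2*l² + 147) = 1/(87 + l) + (147 + 2*l²) = 147 + 1/(87 + l) + 2*l²)
I/g(j) = 62891/(((12790 + 2*(-228/295)³ + 147*(-228/295) + 174*(-228/295)²)/(87 - 228/295))) = 62891/(((12790 + 2*(-11852352/25672375) - 33516/295 + 174*(51984/87025))/(25437/295))) = 62891/((295*(12790 - 23704704/25672375 - 33516/295 + 9045216/87025)/25437)) = 62891/(((295/25437)*(328077580366/25672375))) = 62891/(328077580366/2213654925) = 62891*(2213654925/328077580366) = 139218971888175/328077580366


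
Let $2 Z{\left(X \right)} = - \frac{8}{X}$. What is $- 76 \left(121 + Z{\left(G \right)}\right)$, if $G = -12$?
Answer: $- \frac{27664}{3} \approx -9221.3$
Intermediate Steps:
$Z{\left(X \right)} = - \frac{4}{X}$ ($Z{\left(X \right)} = \frac{\left(-8\right) \frac{1}{X}}{2} = - \frac{4}{X}$)
$- 76 \left(121 + Z{\left(G \right)}\right) = - 76 \left(121 - \frac{4}{-12}\right) = - 76 \left(121 - - \frac{1}{3}\right) = - 76 \left(121 + \frac{1}{3}\right) = \left(-76\right) \frac{364}{3} = - \frac{27664}{3}$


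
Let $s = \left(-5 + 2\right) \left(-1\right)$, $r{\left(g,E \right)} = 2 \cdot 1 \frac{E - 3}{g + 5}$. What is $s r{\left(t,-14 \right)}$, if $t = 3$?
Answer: $- \frac{51}{4} \approx -12.75$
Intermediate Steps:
$r{\left(g,E \right)} = \frac{2 \left(-3 + E\right)}{5 + g}$ ($r{\left(g,E \right)} = 2 \frac{-3 + E}{5 + g} = \frac{2 \left(-3 + E\right)}{5 + g}$)
$s = 3$ ($s = \left(-3\right) \left(-1\right) = 3$)
$s r{\left(t,-14 \right)} = 3 \frac{2 \left(-3 - 14\right)}{5 + 3} = 3 \cdot 2 \cdot \frac{1}{8} \left(-17\right) = 3 \left(- \frac{17}{4}\right) = - \frac{51}{4}$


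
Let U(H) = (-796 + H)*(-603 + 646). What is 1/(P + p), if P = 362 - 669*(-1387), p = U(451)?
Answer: 1/913430 ≈ 1.0948e-6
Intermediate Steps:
U(H) = -34228 + 43*H (U(H) = (-796 + H)*43 = -34228 + 43*H)
p = -14835 (p = -34228 + 43*451 = -34228 + 19393 = -14835)
P = 928265 (P = 362 + 927903 = 928265)
1/(P + p) = 1/(928265 - 14835) = 1/913430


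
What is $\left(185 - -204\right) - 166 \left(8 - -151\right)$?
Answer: $-26005$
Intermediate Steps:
$\left(185 - -204\right) - 166 \left(8 - -151\right) = \left(185 + 204\right) - 166 \left(8 + 151\right) = 389 - 26394 = -26005$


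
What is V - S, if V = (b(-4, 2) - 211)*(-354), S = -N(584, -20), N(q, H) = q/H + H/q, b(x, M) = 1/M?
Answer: 54376069/730 ≈ 74488.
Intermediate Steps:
N(q, H) = H/q + q/H
S = 21341/730 (S = -(-20/584 + 584/(-20)) = -(-20*1/584 + 584*(-1/20)) = -(-5/146 - 146/5) = -1*(-21341/730) = 21341/730 ≈ 29.234)
V = 74517 (V = (1/2 - 211)*(-354) = -421/2*(-354) = 74517)
V - S = 74517 - 1*21341/730 = 74517 - 21341/730 = 54376069/730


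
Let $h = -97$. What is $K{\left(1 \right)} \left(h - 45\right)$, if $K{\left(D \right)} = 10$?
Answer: $-1420$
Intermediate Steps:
$K{\left(1 \right)} \left(h - 45\right) = 10 \left(-97 - 45\right) = 10 \left(-142\right) = -1420$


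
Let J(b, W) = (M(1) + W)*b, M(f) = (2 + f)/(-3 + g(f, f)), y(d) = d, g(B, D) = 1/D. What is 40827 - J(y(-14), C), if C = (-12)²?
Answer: 42822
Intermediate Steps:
C = 144
M(f) = (2 + f)/(-3 + 1/f)
J(b, W) = b*(-3/2 + W) (J(b, W) = (-1*1*(2 + 1)/(-1 + 3*1) + W)*b = (-1*1*3/(-1 + 3) + W)*b = (-1*1*3/2 + W)*b = (-1*1*½*3 + W)*b = (-3/2 + W)*b = b*(-3/2 + W))
40827 - J(y(-14), C) = 40827 - (-14)*(-3 + 2*144)/2 = 40827 - (-14)*(-3 + 288)/2 = 40827 - (-14)*285/2 = 40827 - 1*(-1995) = 40827 + 1995 = 42822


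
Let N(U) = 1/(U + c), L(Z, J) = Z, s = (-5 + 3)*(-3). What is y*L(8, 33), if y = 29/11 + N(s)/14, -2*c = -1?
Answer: 21200/1001 ≈ 21.179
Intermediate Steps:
c = ½ (c = -½*(-1) = ½ ≈ 0.50000)
s = 6 (s = -2*(-3) = 6)
N(U) = 1/(½ + U) (N(U) = 1/(U + ½) = 1/(½ + U))
y = 2650/1001 (y = 29/11 + (2/(1 + 2*6))/14 = 29*(1/11) + (2/(1 + 12))*(1/14) = 29/11 + (2/13)*(1/14) = 29/11 + 1/91 = 2650/1001 ≈ 2.6474)
y*L(8, 33) = (2650/1001)*8 = 21200/1001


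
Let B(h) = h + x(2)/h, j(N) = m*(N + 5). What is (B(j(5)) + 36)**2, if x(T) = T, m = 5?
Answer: 4626801/625 ≈ 7402.9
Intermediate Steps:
j(N) = 25 + 5*N (j(N) = 5*(N + 5) = 5*(5 + N) = 25 + 5*N)
B(h) = h + 2/h
(B(j(5)) + 36)**2 = (((25 + 5*5) + 2/(25 + 5*5)) + 36)**2 = (((25 + 25) + 2/(25 + 25)) + 36)**2 = ((50 + 2/50) + 36)**2 = ((50 + 2*(1/50)) + 36)**2 = ((50 + 1/25) + 36)**2 = (1251/25 + 36)**2 = (2151/25)**2 = 4626801/625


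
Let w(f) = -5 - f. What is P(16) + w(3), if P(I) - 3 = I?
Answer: 11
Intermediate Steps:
P(I) = 3 + I
P(16) + w(3) = (3 + 16) + (-5 - 1*3) = 19 + (-5 - 3) = 19 - 8 = 11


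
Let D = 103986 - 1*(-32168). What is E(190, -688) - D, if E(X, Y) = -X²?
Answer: -172254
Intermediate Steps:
D = 136154 (D = 103986 + 32168 = 136154)
E(190, -688) - D = -1*190² - 1*136154 = -1*36100 - 136154 = -36100 - 136154 = -172254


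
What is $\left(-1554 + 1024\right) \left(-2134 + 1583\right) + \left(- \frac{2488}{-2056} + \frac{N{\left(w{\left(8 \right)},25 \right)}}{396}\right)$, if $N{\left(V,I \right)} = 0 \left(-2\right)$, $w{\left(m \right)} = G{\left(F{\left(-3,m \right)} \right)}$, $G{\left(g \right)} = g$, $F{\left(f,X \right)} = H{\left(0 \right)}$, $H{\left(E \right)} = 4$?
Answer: $\frac{75052021}{257} \approx 2.9203 \cdot 10^{5}$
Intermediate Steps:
$F{\left(f,X \right)} = 4$
$w{\left(m \right)} = 4$
$N{\left(V,I \right)} = 0$
$\left(-1554 + 1024\right) \left(-2134 + 1583\right) + \left(- \frac{2488}{-2056} + \frac{N{\left(w{\left(8 \right)},25 \right)}}{396}\right) = \left(-1554 + 1024\right) \left(-2134 + 1583\right) + \left(- \frac{2488}{-2056} + \frac{0}{396}\right) = \left(-530\right) \left(-551\right) + \left(\left(-2488\right) \left(- \frac{1}{2056}\right) + 0 \cdot \frac{1}{396}\right) = 292030 + \left(\frac{311}{257} + 0\right) = 292030 + \frac{311}{257} = \frac{75052021}{257}$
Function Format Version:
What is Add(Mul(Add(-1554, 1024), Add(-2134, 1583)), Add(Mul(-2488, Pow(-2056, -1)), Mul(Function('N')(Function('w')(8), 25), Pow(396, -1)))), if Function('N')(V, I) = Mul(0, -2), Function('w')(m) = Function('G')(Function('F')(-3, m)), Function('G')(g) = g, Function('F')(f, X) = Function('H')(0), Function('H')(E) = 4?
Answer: Rational(75052021, 257) ≈ 2.9203e+5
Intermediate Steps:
Function('F')(f, X) = 4
Function('w')(m) = 4
Function('N')(V, I) = 0
Add(Mul(Add(-1554, 1024), Add(-2134, 1583)), Add(Mul(-2488, Pow(-2056, -1)), Mul(Function('N')(Function('w')(8), 25), Pow(396, -1)))) = Add(Mul(Add(-1554, 1024), Add(-2134, 1583)), Add(Mul(-2488, Pow(-2056, -1)), Mul(0, Pow(396, -1)))) = Add(Mul(-530, -551), Add(Mul(-2488, Rational(-1, 2056)), Mul(0, Rational(1, 396)))) = Add(292030, Add(Rational(311, 257), 0)) = Add(292030, Rational(311, 257)) = Rational(75052021, 257)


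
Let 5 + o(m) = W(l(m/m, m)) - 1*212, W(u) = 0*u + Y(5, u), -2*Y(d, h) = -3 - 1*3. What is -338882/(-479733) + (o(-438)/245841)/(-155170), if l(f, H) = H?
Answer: 718187883390689/1016691429838445 ≈ 0.70640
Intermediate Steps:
Y(d, h) = 3 (Y(d, h) = -(-3 - 1*3)/2 = -(-3 - 3)/2 = -1/2*(-6) = 3)
W(u) = 3 (W(u) = 0*u + 3 = 0 + 3 = 3)
o(m) = -214 (o(m) = -5 + (3 - 1*212) = -5 + (3 - 212) = -5 - 209 = -214)
-338882/(-479733) + (o(-438)/245841)/(-155170) = -338882/(-479733) - 214/245841/(-155170) = -338882*(-1/479733) - 214*1/245841*(-1/155170) = 338882/479733 - 214/245841*(-1/155170) = 338882/479733 + 107/19073573985 = 718187883390689/1016691429838445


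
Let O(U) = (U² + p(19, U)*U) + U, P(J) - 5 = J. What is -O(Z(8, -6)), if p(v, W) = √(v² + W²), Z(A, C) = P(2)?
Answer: -56 - 7*√410 ≈ -197.74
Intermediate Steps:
P(J) = 5 + J
Z(A, C) = 7 (Z(A, C) = 5 + 2 = 7)
p(v, W) = √(W² + v²)
O(U) = U + U² + U*√(361 + U²) (O(U) = (U² + √(U² + 19²)*U) + U = (U² + √(U² + 361)*U) + U = (U² + √(361 + U²)*U) + U = (U² + U*√(361 + U²)) + U = U + U² + U*√(361 + U²))
-O(Z(8, -6)) = -7*(1 + 7 + √(361 + 7²)) = -7*(1 + 7 + √(361 + 49)) = -7*(1 + 7 + √410) = -7*(8 + √410) = -(56 + 7*√410) = -56 - 7*√410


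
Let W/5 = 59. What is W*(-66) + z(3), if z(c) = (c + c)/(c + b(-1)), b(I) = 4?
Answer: -136284/7 ≈ -19469.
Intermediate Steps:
W = 295 (W = 5*59 = 295)
z(c) = 2*c/(4 + c) (z(c) = (c + c)/(c + 4) = (2*c)/(4 + c) = 2*c/(4 + c))
W*(-66) + z(3) = 295*(-66) + 2*3/(4 + 3) = -19470 + 2*3/7 = -19470 + 2*3*(⅐) = -19470 + 6/7 = -136284/7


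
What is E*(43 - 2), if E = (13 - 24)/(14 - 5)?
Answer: -451/9 ≈ -50.111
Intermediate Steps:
E = -11/9 ≈ -1.2222
E*(43 - 2) = -11*(43 - 2)/9 = -11/9*41 = -451/9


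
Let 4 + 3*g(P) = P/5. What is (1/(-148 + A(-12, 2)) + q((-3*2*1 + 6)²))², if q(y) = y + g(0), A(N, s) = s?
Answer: 344569/191844 ≈ 1.7961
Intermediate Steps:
g(P) = -4/3 + P/15 (g(P) = -4/3 + (P/5)/3 = -4/3 + P/15)
q(y) = -4/3 + y (q(y) = y + (-4/3 + (1/15)*0) = y + (-4/3 + 0) = y - 4/3 = -4/3 + y)
(1/(-148 + A(-12, 2)) + q((-3*2*1 + 6)²))² = (1/(-148 + 2) + (-4/3 + (-3*2*1 + 6)²))² = (1/(-146) + (-4/3 + (-6*1 + 6)²))² = (-1/146 + (-4/3 + (-6 + 6)²))² = (-1/146 + (-4/3 + 0²))² = (-1/146 + (-4/3 + 0))² = (-1/146 - 4/3)² = (-587/438)² = 344569/191844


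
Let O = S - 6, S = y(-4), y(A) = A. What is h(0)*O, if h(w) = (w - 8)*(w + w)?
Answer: 0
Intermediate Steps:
h(w) = 2*w*(-8 + w) (h(w) = (-8 + w)*(2*w) = 2*w*(-8 + w))
S = -4
O = -10 (O = -4 - 6 = -10)
h(0)*O = (2*0*(-8 + 0))*(-10) = (2*0*(-8))*(-10) = 0*(-10) = 0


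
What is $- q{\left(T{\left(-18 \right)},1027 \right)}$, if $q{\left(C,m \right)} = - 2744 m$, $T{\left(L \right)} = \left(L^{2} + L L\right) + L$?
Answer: $2818088$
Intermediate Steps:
$T{\left(L \right)} = L + 2 L^{2}$ ($T{\left(L \right)} = \left(L^{2} + L^{2}\right) + L = 2 L^{2} + L = L + 2 L^{2}$)
$- q{\left(T{\left(-18 \right)},1027 \right)} = - \left(-2744\right) 1027 = \left(-1\right) \left(-2818088\right) = 2818088$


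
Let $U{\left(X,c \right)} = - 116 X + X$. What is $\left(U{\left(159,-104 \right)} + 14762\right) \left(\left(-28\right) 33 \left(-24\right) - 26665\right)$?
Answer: $15814747$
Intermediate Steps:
$U{\left(X,c \right)} = - 115 X$
$\left(U{\left(159,-104 \right)} + 14762\right) \left(\left(-28\right) 33 \left(-24\right) - 26665\right) = \left(\left(-115\right) 159 + 14762\right) \left(\left(-28\right) 33 \left(-24\right) - 26665\right) = \left(-18285 + 14762\right) \left(\left(-924\right) \left(-24\right) - 26665\right) = - 3523 \left(22176 - 26665\right) = \left(-3523\right) \left(-4489\right) = 15814747$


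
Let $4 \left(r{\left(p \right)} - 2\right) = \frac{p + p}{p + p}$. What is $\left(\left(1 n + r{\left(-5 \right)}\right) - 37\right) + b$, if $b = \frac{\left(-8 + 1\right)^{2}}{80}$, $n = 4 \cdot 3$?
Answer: $- \frac{1771}{80} \approx -22.138$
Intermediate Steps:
$n = 12$
$r{\left(p \right)} = \frac{9}{4}$ ($r{\left(p \right)} = 2 + \frac{\left(p + p\right) \frac{1}{p + p}}{4} = 2 + \frac{2 p \frac{1}{2 p}}{4} = 2 + \frac{1}{4} \cdot 1 = 2 + \frac{1}{4} = \frac{9}{4}$)
$b = \frac{49}{80}$ ($b = \left(-7\right)^{2} \cdot \frac{1}{80} = 49 \cdot \frac{1}{80} = \frac{49}{80} \approx 0.6125$)
$\left(\left(1 n + r{\left(-5 \right)}\right) - 37\right) + b = \left(\left(1 \cdot 12 + \frac{9}{4}\right) - 37\right) + \frac{49}{80} = \left(\left(12 + \frac{9}{4}\right) - 37\right) + \frac{49}{80} = \left(\frac{57}{4} - 37\right) + \frac{49}{80} = - \frac{91}{4} + \frac{49}{80} = - \frac{1771}{80}$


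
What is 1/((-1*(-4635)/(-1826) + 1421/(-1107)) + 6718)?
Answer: 2021382/13571918585 ≈ 0.00014894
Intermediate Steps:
1/((-1*(-4635)/(-1826) + 1421/(-1107)) + 6718) = 1/((4635*(-1/1826) + 1421*(-1/1107)) + 6718) = 1/((-4635/1826 - 1421/1107) + 6718) = 1/(-7725691/2021382 + 6718) = 1/(13571918585/2021382) = 2021382/13571918585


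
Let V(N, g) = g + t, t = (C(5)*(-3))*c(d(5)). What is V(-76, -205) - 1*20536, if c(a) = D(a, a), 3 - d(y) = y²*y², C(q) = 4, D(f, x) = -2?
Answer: -20717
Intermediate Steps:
d(y) = 3 - y⁴ (d(y) = 3 - y²*y² = 3 - y⁴)
c(a) = -2
t = 24 (t = (4*(-3))*(-2) = -12*(-2) = 24)
V(N, g) = 24 + g (V(N, g) = g + 24 = 24 + g)
V(-76, -205) - 1*20536 = (24 - 205) - 1*20536 = -181 - 20536 = -20717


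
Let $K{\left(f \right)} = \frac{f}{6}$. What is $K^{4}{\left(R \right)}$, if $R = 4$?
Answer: $\frac{16}{81} \approx 0.19753$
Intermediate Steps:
$K{\left(f \right)} = \frac{f}{6}$ ($K{\left(f \right)} = f \frac{1}{6} = \frac{f}{6}$)
$K^{4}{\left(R \right)} = \left(\frac{1}{6} \cdot 4\right)^{4} = \left(\frac{2}{3}\right)^{4} = \frac{16}{81}$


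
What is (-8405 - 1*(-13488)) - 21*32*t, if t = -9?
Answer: 11131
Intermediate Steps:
(-8405 - 1*(-13488)) - 21*32*t = (-8405 - 1*(-13488)) - 21*32*(-9) = (-8405 + 13488) - 672*(-9) = 5083 - 1*(-6048) = 5083 + 6048 = 11131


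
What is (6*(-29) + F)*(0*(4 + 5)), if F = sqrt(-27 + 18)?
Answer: 0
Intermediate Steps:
F = 3*I (F = sqrt(-9) = 3*I ≈ 3.0*I)
(6*(-29) + F)*(0*(4 + 5)) = (6*(-29) + 3*I)*(0*(4 + 5)) = (-174 + 3*I)*(0*9) = (-174 + 3*I)*0 = 0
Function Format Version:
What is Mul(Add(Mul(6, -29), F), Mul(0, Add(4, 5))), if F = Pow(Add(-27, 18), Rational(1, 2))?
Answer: 0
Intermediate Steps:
F = Mul(3, I) (F = Pow(-9, Rational(1, 2)) = Mul(3, I) ≈ Mul(3.0000, I))
Mul(Add(Mul(6, -29), F), Mul(0, Add(4, 5))) = Mul(Add(Mul(6, -29), Mul(3, I)), Mul(0, Add(4, 5))) = Mul(Add(-174, Mul(3, I)), Mul(0, 9)) = Mul(Add(-174, Mul(3, I)), 0) = 0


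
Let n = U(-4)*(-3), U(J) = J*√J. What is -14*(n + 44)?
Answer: -616 - 336*I ≈ -616.0 - 336.0*I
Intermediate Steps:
U(J) = J^(3/2)
n = 24*I (n = (-4)^(3/2)*(-3) = -8*I*(-3) = 24*I ≈ 24.0*I)
-14*(n + 44) = -14*(24*I + 44) = -14*(44 + 24*I) = -616 - 336*I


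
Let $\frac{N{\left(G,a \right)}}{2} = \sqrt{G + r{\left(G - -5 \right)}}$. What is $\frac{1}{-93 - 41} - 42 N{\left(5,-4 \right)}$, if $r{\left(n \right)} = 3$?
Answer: $- \frac{1}{134} - 168 \sqrt{2} \approx -237.6$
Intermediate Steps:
$N{\left(G,a \right)} = 2 \sqrt{3 + G}$ ($N{\left(G,a \right)} = 2 \sqrt{G + 3} = 2 \sqrt{3 + G}$)
$\frac{1}{-93 - 41} - 42 N{\left(5,-4 \right)} = \frac{1}{-93 - 41} - 42 \cdot 2 \sqrt{3 + 5} = \frac{1}{-134} - 42 \cdot 2 \sqrt{8} = - \frac{1}{134} - 42 \cdot 2 \cdot 2 \sqrt{2} = - \frac{1}{134} - 42 \cdot 4 \sqrt{2} = - \frac{1}{134} - 168 \sqrt{2}$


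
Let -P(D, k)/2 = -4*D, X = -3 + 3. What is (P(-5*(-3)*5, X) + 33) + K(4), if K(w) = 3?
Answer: 636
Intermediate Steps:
X = 0
P(D, k) = 8*D (P(D, k) = -(-8)*D = 8*D)
(P(-5*(-3)*5, X) + 33) + K(4) = (8*(-5*(-3)*5) + 33) + 3 = (8*(15*5) + 33) + 3 = (8*75 + 33) + 3 = (600 + 33) + 3 = 633 + 3 = 636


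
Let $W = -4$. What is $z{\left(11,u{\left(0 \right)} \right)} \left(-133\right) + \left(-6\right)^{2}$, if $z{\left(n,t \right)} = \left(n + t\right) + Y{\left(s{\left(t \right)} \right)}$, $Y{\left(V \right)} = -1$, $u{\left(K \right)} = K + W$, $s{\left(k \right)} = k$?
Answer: $-762$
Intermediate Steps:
$u{\left(K \right)} = -4 + K$ ($u{\left(K \right)} = K - 4 = -4 + K$)
$z{\left(n,t \right)} = -1 + n + t$ ($z{\left(n,t \right)} = \left(n + t\right) - 1 = -1 + n + t$)
$z{\left(11,u{\left(0 \right)} \right)} \left(-133\right) + \left(-6\right)^{2} = \left(-1 + 11 + \left(-4 + 0\right)\right) \left(-133\right) + \left(-6\right)^{2} = \left(-1 + 11 - 4\right) \left(-133\right) + 36 = 6 \left(-133\right) + 36 = -798 + 36 = -762$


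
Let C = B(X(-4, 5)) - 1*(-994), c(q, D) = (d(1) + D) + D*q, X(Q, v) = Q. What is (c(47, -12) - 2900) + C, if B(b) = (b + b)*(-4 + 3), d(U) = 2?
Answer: -2472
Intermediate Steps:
c(q, D) = 2 + D + D*q (c(q, D) = (2 + D) + D*q = 2 + D + D*q)
B(b) = -2*b (B(b) = (2*b)*(-1) = -2*b)
C = 1002 (C = -2*(-4) - 1*(-994) = 8 + 994 = 1002)
(c(47, -12) - 2900) + C = ((2 - 12 - 12*47) - 2900) + 1002 = ((2 - 12 - 564) - 2900) + 1002 = (-574 - 2900) + 1002 = -3474 + 1002 = -2472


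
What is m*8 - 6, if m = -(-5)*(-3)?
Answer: -126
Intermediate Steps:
m = -15 (m = -1*15 = -15)
m*8 - 6 = -15*8 - 6 = -120 - 6 = -126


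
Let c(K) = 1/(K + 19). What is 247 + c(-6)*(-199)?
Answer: 3012/13 ≈ 231.69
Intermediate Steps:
c(K) = 1/(19 + K)
247 + c(-6)*(-199) = 247 - 199/(19 - 6) = 247 - 199/13 = 3012/13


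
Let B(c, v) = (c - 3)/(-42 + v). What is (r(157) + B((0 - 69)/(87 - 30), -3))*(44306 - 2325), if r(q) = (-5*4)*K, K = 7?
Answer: -1004353444/171 ≈ -5.8734e+6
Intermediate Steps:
r(q) = -140 (r(q) = -5*4*7 = -20*7 = -140)
B(c, v) = (-3 + c)/(-42 + v)
(r(157) + B((0 - 69)/(87 - 30), -3))*(44306 - 2325) = (-140 + (-3 + (0 - 69)/(87 - 30))/(-42 - 3))*(44306 - 2325) = (-140 + (-3 - 69/57)/(-45))*41981 = (-140 - (-3 - 69*1/57)/45)*41981 = (-140 - (-3 - 23/19)/45)*41981 = (-140 - 1/45*(-80/19))*41981 = (-140 + 16/171)*41981 = -23924/171*41981 = -1004353444/171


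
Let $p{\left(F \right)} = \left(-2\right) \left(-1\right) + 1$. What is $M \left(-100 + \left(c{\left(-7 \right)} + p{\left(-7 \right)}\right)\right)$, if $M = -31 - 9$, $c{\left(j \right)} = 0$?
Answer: $3880$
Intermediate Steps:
$p{\left(F \right)} = 3$ ($p{\left(F \right)} = 2 + 1 = 3$)
$M = -40$ ($M = -31 - 9 = -40$)
$M \left(-100 + \left(c{\left(-7 \right)} + p{\left(-7 \right)}\right)\right) = - 40 \left(-100 + \left(0 + 3\right)\right) = - 40 \left(-100 + 3\right) = \left(-40\right) \left(-97\right) = 3880$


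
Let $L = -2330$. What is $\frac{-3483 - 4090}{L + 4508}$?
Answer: $- \frac{7573}{2178} \approx -3.477$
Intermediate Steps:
$\frac{-3483 - 4090}{L + 4508} = \frac{-3483 - 4090}{-2330 + 4508} = - \frac{7573}{2178}$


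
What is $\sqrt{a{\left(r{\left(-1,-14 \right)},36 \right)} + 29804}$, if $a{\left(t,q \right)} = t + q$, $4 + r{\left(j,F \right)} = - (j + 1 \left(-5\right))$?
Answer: $\sqrt{29842} \approx 172.75$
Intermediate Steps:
$r{\left(j,F \right)} = 1 - j$ ($r{\left(j,F \right)} = -4 - \left(j + 1 \left(-5\right)\right) = -4 - \left(j - 5\right) = -4 - \left(-5 + j\right) = 1 - j$)
$a{\left(t,q \right)} = q + t$
$\sqrt{a{\left(r{\left(-1,-14 \right)},36 \right)} + 29804} = \sqrt{\left(36 + \left(1 - -1\right)\right) + 29804} = \sqrt{\left(36 + \left(1 + 1\right)\right) + 29804} = \sqrt{\left(36 + 2\right) + 29804} = \sqrt{38 + 29804} = \sqrt{29842}$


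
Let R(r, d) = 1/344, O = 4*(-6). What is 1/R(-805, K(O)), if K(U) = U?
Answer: 344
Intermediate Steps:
O = -24
R(r, d) = 1/344
1/R(-805, K(O)) = 1/(1/344) = 344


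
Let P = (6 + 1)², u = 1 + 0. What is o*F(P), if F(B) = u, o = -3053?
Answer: -3053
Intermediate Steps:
u = 1
P = 49 (P = 7² = 49)
F(B) = 1
o*F(P) = -3053*1 = -3053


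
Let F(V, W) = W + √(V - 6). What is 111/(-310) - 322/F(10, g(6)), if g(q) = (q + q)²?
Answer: -58013/22630 ≈ -2.5635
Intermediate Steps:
g(q) = 4*q² (g(q) = (2*q)² = 4*q²)
F(V, W) = W + √(-6 + V)
111/(-310) - 322/F(10, g(6)) = 111/(-310) - 322/(4*6² + √(-6 + 10)) = 111*(-1/310) - 322/(4*36 + √4) = -111/310 - 322/(144 + 2) = -111/310 - 322/146 = -111/310 - 322*1/146 = -111/310 - 161/73 = -58013/22630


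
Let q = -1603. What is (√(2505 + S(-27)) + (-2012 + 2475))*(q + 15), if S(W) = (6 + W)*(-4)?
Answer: -735244 - 1588*√2589 ≈ -8.1605e+5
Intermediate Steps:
S(W) = -24 - 4*W
(√(2505 + S(-27)) + (-2012 + 2475))*(q + 15) = (√(2505 + (-24 - 4*(-27))) + (-2012 + 2475))*(-1603 + 15) = (√(2505 + (-24 + 108)) + 463)*(-1588) = (√(2505 + 84) + 463)*(-1588) = (√2589 + 463)*(-1588) = (463 + √2589)*(-1588) = -735244 - 1588*√2589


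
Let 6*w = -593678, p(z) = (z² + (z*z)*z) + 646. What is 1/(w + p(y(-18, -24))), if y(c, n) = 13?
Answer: -3/287803 ≈ -1.0424e-5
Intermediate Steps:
p(z) = 646 + z² + z³ (p(z) = (z² + z²*z) + 646 = (z² + z³) + 646 = 646 + z² + z³)
w = -296839/3 (w = (⅙)*(-593678) = -296839/3 ≈ -98946.)
1/(w + p(y(-18, -24))) = 1/(-296839/3 + (646 + 13² + 13³)) = 1/(-296839/3 + (646 + 169 + 2197)) = 1/(-296839/3 + 3012) = 1/(-287803/3) = -3/287803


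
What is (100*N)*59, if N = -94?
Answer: -554600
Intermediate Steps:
(100*N)*59 = (100*(-94))*59 = -9400*59 = -554600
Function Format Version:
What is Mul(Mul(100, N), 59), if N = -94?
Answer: -554600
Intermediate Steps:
Mul(Mul(100, N), 59) = Mul(Mul(100, -94), 59) = Mul(-9400, 59) = -554600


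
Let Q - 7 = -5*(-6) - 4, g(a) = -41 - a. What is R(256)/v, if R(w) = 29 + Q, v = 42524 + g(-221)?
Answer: 31/21352 ≈ 0.0014519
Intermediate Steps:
v = 42704 (v = 42524 + (-41 - 1*(-221)) = 42524 + (-41 + 221) = 42524 + 180 = 42704)
Q = 33 (Q = 7 + (-5*(-6) - 4) = 7 + (30 - 4) = 7 + 26 = 33)
R(w) = 62 (R(w) = 29 + 33 = 62)
R(256)/v = 62/42704 = 62*(1/42704) = 31/21352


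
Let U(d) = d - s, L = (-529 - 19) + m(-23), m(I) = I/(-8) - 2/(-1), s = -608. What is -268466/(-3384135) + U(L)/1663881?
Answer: 1191773392811/15015461141160 ≈ 0.079370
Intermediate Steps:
m(I) = 2 - I/8 (m(I) = I*(-⅛) - 2*(-1) = -I/8 + 2 = 2 - I/8)
L = -4345/8 (L = (-529 - 19) + (2 - ⅛*(-23)) = -548 + (2 + 23/8) = -548 + 39/8 = -4345/8 ≈ -543.13)
U(d) = 608 + d (U(d) = d - 1*(-608) = d + 608 = 608 + d)
-268466/(-3384135) + U(L)/1663881 = -268466/(-3384135) + (608 - 4345/8)/1663881 = -268466*(-1/3384135) + (519/8)*(1/1663881) = 268466/3384135 + 173/4437016 = 1191773392811/15015461141160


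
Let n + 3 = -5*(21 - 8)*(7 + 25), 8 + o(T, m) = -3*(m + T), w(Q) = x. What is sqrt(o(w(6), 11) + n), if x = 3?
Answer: 3*I*sqrt(237) ≈ 46.184*I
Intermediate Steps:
w(Q) = 3
o(T, m) = -8 - 3*T - 3*m (o(T, m) = -8 - 3*(m + T) = -8 - 3*(T + m) = -8 + (-3*T - 3*m) = -8 - 3*T - 3*m)
n = -2083 (n = -3 - 5*(21 - 8)*(7 + 25) = -3 - 65*32 = -3 - 5*416 = -3 - 2080 = -2083)
sqrt(o(w(6), 11) + n) = sqrt((-8 - 3*3 - 3*11) - 2083) = sqrt((-8 - 9 - 33) - 2083) = sqrt(-50 - 2083) = sqrt(-2133) = 3*I*sqrt(237)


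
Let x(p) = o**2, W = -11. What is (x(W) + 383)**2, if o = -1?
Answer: 147456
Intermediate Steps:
x(p) = 1 (x(p) = (-1)**2 = 1)
(x(W) + 383)**2 = (1 + 383)**2 = 384**2 = 147456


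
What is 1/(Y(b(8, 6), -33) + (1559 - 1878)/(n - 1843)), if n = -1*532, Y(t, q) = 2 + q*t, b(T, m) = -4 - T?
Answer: 2375/945569 ≈ 0.0025117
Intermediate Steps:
n = -532
1/(Y(b(8, 6), -33) + (1559 - 1878)/(n - 1843)) = 1/((2 - 33*(-4 - 1*8)) + (1559 - 1878)/(-532 - 1843)) = 1/((2 - 33*(-4 - 8)) - 319/(-2375)) = 1/((2 - 33*(-12)) - 319*(-1/2375)) = 1/((2 + 396) + 319/2375) = 1/(398 + 319/2375) = 1/(945569/2375) = 2375/945569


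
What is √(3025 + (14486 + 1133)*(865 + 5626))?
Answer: 3*√11265106 ≈ 10069.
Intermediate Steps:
√(3025 + (14486 + 1133)*(865 + 5626)) = √(3025 + 15619*6491) = √(3025 + 101382929) = √101385954 = 3*√11265106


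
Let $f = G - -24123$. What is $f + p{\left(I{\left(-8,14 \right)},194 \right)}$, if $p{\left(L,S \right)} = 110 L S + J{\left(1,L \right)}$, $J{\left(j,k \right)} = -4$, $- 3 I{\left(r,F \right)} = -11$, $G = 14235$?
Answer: $\frac{349802}{3} \approx 1.166 \cdot 10^{5}$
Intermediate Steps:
$I{\left(r,F \right)} = \frac{11}{3}$ ($I{\left(r,F \right)} = \left(- \frac{1}{3}\right) \left(-11\right) = \frac{11}{3}$)
$f = 38358$ ($f = 14235 - -24123 = 14235 + 24123 = 38358$)
$p{\left(L,S \right)} = -4 + 110 L S$ ($p{\left(L,S \right)} = 110 L S - 4 = -4 + 110 L S$)
$f + p{\left(I{\left(-8,14 \right)},194 \right)} = 38358 - \left(4 - \frac{234740}{3}\right) = 38358 + \left(-4 + \frac{234740}{3}\right) = 38358 + \frac{234728}{3} = \frac{349802}{3}$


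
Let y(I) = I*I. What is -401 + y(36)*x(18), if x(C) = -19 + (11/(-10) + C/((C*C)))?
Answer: -131893/5 ≈ -26379.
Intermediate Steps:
y(I) = I²
x(C) = -201/10 + 1/C (x(C) = -19 + (11*(-⅒) + C/(C²)) = -19 + (-11/10 + C/C²) = -19 + (-11/10 + 1/C) = -201/10 + 1/C)
-401 + y(36)*x(18) = -401 + 36²*(-201/10 + 1/18) = -401 + 1296*(-201/10 + 1/18) = -401 + 1296*(-902/45) = -401 - 129888/5 = -131893/5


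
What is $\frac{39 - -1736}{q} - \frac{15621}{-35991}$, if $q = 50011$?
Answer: $\frac{281701952}{599981967} \approx 0.46952$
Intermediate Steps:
$\frac{39 - -1736}{q} - \frac{15621}{-35991} = \frac{39 - -1736}{50011} - \frac{15621}{-35991} = \left(39 + 1736\right) \frac{1}{50011} - - \frac{5207}{11997} = 1775 \cdot \frac{1}{50011} + \frac{5207}{11997} = \frac{1775}{50011} + \frac{5207}{11997} = \frac{281701952}{599981967}$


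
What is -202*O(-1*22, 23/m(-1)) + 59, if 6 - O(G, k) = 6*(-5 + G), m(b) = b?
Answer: -33877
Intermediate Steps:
O(G, k) = 36 - 6*G (O(G, k) = 6 - 6*(-5 + G) = 6 - (-30 + 6*G) = 6 + (30 - 6*G) = 36 - 6*G)
-202*O(-1*22, 23/m(-1)) + 59 = -202*(36 - (-6)*22) + 59 = -202*(36 - 6*(-22)) + 59 = -202*(36 + 132) + 59 = -202*168 + 59 = -33936 + 59 = -33877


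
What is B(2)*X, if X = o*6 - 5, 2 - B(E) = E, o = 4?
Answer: 0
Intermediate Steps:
B(E) = 2 - E
X = 19 (X = 4*6 - 5 = 24 - 5 = 19)
B(2)*X = (2 - 1*2)*19 = (2 - 2)*19 = 0*19 = 0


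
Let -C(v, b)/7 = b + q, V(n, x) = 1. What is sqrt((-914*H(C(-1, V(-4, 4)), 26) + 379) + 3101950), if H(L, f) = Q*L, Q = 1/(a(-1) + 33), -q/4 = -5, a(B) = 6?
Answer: sqrt(524875819)/13 ≈ 1762.3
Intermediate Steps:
q = 20 (q = -4*(-5) = 20)
C(v, b) = -140 - 7*b (C(v, b) = -7*(b + 20) = -7*(20 + b) = -140 - 7*b)
Q = 1/39 (Q = 1/(6 + 33) = 1/39 ≈ 0.025641)
H(L, f) = L/39
sqrt((-914*H(C(-1, V(-4, 4)), 26) + 379) + 3101950) = sqrt((-914*(-140 - 7*1)/39 + 379) + 3101950) = sqrt((-914*(-140 - 7)/39 + 379) + 3101950) = sqrt((-914*(-147)/39 + 379) + 3101950) = sqrt((-914*(-49/13) + 379) + 3101950) = sqrt((44786/13 + 379) + 3101950) = sqrt(49713/13 + 3101950) = sqrt(40375063/13) = sqrt(524875819)/13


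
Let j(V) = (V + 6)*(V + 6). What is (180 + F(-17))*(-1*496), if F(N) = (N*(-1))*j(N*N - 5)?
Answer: -709220480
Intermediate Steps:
j(V) = (6 + V)² (j(V) = (6 + V)*(6 + V) = (6 + V)²)
F(N) = -N*(1 + N²)² (F(N) = (N*(-1))*(6 + (N*N - 5))² = (-N)*(6 + (N² - 5))² = (-N)*(6 + (-5 + N²))² = (-N)*(1 + N²)² = -N*(1 + N²)²)
(180 + F(-17))*(-1*496) = (180 - 1*(-17)*(1 + (-17)²)²)*(-1*496) = (180 - 1*(-17)*(1 + 289)²)*(-496) = (180 - 1*(-17)*290²)*(-496) = (180 - 1*(-17)*84100)*(-496) = (180 + 1429700)*(-496) = 1429880*(-496) = -709220480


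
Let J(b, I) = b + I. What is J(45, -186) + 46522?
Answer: 46381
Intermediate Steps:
J(b, I) = I + b
J(45, -186) + 46522 = (-186 + 45) + 46522 = -141 + 46522 = 46381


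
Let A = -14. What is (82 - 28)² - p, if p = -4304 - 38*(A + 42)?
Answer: 8284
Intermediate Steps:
p = -5368 (p = -4304 - 38*(-14 + 42) = -4304 - 38*28 = -4304 - 1*1064 = -4304 - 1064 = -5368)
(82 - 28)² - p = (82 - 28)² - 1*(-5368) = 54² + 5368 = 2916 + 5368 = 8284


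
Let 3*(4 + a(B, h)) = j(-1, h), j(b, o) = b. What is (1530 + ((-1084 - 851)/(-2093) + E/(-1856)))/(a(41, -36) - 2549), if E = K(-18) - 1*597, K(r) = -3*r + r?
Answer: -17844647319/29756097280 ≈ -0.59970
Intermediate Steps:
a(B, h) = -13/3 (a(B, h) = -4 + (⅓)*(-1) = -4 - ⅓ = -13/3)
K(r) = -2*r
E = -561 (E = -2*(-18) - 1*597 = 36 - 597 = -561)
(1530 + ((-1084 - 851)/(-2093) + E/(-1856)))/(a(41, -36) - 2549) = (1530 + ((-1084 - 851)/(-2093) - 561/(-1856)))/(-13/3 - 2549) = (1530 + (-1935*(-1/2093) - 561*(-1/1856)))/(-7660/3) = (1530 + (1935/2093 + 561/1856))*(-3/7660) = (1530 + 4765533/3884608)*(-3/7660) = (5948215773/3884608)*(-3/7660) = -17844647319/29756097280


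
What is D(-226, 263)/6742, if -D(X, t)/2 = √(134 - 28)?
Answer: -√106/3371 ≈ -0.0030542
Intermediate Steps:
D(X, t) = -2*√106 (D(X, t) = -2*√(134 - 28) = -2*√106)
D(-226, 263)/6742 = -2*√106/6742 = -2*√106*(1/6742) = -√106/3371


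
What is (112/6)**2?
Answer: 3136/9 ≈ 348.44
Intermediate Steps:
(112/6)**2 = (112*(1/6))**2 = (56/3)**2 = 3136/9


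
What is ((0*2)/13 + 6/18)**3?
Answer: 1/27 ≈ 0.037037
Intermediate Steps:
((0*2)/13 + 6/18)**3 = (0*(1/13) + 6*(1/18))**3 = (0 + 1/3)**3 = (1/3)**3 = 1/27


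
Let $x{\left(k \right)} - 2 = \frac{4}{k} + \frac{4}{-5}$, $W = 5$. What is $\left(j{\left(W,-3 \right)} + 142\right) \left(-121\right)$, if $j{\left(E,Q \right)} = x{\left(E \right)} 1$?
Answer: $-17424$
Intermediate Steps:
$x{\left(k \right)} = \frac{6}{5} + \frac{4}{k}$ ($x{\left(k \right)} = 2 + \left(\frac{4}{k} + \frac{4}{-5}\right) = 2 + \left(\frac{4}{k} + 4 \left(- \frac{1}{5}\right)\right) = 2 - \left(\frac{4}{5} - \frac{4}{k}\right) = \frac{6}{5} + \frac{4}{k}$)
$j{\left(E,Q \right)} = \frac{6}{5} + \frac{4}{E}$ ($j{\left(E,Q \right)} = \left(\frac{6}{5} + \frac{4}{E}\right) 1 = \frac{6}{5} + \frac{4}{E}$)
$\left(j{\left(W,-3 \right)} + 142\right) \left(-121\right) = \left(\left(\frac{6}{5} + \frac{4}{5}\right) + 142\right) \left(-121\right) = \left(2 + 142\right) \left(-121\right) = 144 \left(-121\right) = -17424$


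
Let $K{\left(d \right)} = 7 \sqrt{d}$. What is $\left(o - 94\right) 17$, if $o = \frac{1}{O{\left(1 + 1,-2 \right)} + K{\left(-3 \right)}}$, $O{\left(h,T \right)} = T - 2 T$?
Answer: $\frac{17 \left(- 658 \sqrt{3} + 187 i\right)}{- 2 i + 7 \sqrt{3}} \approx -1597.8 - 1.365 i$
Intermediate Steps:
$O{\left(h,T \right)} = - T$
$o = \frac{1}{2 + 7 i \sqrt{3}}$ ($o = \frac{1}{\left(-1\right) \left(-2\right) + 7 \sqrt{-3}} = \frac{1}{2 + 7 i \sqrt{3}} \approx 0.013245 - 0.080294 i$)
$\left(o - 94\right) 17 = \left(\left(\frac{2}{151} - \frac{7 i \sqrt{3}}{151}\right) - 94\right) 17 = \left(- \frac{14192}{151} - \frac{7 i \sqrt{3}}{151}\right) 17 = - \frac{241264}{151} - \frac{119 i \sqrt{3}}{151}$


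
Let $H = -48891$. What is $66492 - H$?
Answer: $115383$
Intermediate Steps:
$66492 - H = 66492 - -48891 = 66492 + 48891 = 115383$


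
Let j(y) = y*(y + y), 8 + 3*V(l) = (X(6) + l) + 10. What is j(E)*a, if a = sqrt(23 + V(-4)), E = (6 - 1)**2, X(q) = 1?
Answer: 2500*sqrt(51)/3 ≈ 5951.2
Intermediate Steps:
E = 25 (E = 5**2 = 25)
V(l) = 1 + l/3 (V(l) = -8/3 + ((1 + l) + 10)/3 = -8/3 + (11 + l)/3 = -8/3 + (11/3 + l/3) = 1 + l/3)
j(y) = 2*y**2 (j(y) = y*(2*y) = 2*y**2)
a = 2*sqrt(51)/3 (a = sqrt(23 + (1 + (1/3)*(-4))) = sqrt(23 + (1 - 4/3)) = sqrt(23 - 1/3) = sqrt(68/3) = 2*sqrt(51)/3 ≈ 4.7610)
j(E)*a = (2*25**2)*(2*sqrt(51)/3) = (2*625)*(2*sqrt(51)/3) = 1250*(2*sqrt(51)/3) = 2500*sqrt(51)/3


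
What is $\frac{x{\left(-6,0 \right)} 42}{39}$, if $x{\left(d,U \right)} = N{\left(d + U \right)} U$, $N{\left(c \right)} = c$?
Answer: $0$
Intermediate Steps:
$x{\left(d,U \right)} = U \left(U + d\right)$ ($x{\left(d,U \right)} = \left(d + U\right) U = \left(U + d\right) U = U \left(U + d\right)$)
$\frac{x{\left(-6,0 \right)} 42}{39} = \frac{0 \left(0 - 6\right) 42}{39} = 0 \left(-6\right) 42 \cdot \frac{1}{39} = 0 \cdot 42 \cdot \frac{1}{39} = 0 \cdot \frac{1}{39} = 0$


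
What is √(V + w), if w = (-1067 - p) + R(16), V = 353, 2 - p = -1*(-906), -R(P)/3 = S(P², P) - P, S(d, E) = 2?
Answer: 2*√58 ≈ 15.232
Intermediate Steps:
R(P) = -6 + 3*P (R(P) = -3*(2 - P) = -6 + 3*P)
p = -904 (p = 2 - (-1)*(-906) = 2 - 1*906 = 2 - 906 = -904)
w = -121 (w = (-1067 - 1*(-904)) + (-6 + 3*16) = (-1067 + 904) + (-6 + 48) = -163 + 42 = -121)
√(V + w) = √(353 - 121) = √232 = 2*√58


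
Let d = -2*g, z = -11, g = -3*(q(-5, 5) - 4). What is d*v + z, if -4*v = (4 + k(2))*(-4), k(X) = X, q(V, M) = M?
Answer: 25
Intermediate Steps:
g = -3 (g = -3*(5 - 4) = -3*1 = -3)
d = 6 (d = -2*(-3) = 6)
v = 6 (v = -(4 + 2)*(-4)/4 = -3*(-4)/2 = -1/4*(-24) = 6)
d*v + z = 6*6 - 11 = 36 - 11 = 25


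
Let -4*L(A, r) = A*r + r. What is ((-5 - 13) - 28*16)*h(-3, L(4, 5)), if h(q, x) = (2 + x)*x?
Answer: -99025/8 ≈ -12378.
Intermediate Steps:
L(A, r) = -r/4 - A*r/4 (L(A, r) = -(A*r + r)/4 = -(r + A*r)/4 = -r/4 - A*r/4)
h(q, x) = x*(2 + x)
((-5 - 13) - 28*16)*h(-3, L(4, 5)) = ((-5 - 13) - 28*16)*((-¼*5*(1 + 4))*(2 - ¼*5*(1 + 4))) = (-18 - 448)*((-¼*5*5)*(2 - ¼*5*5)) = -(-5825)*(2 - 25/4)/2 = -(-5825)*(-17)/(2*4) = -466*425/16 = -99025/8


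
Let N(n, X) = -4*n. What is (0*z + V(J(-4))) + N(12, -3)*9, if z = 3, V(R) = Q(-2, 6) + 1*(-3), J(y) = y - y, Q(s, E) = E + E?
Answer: -423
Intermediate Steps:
Q(s, E) = 2*E
J(y) = 0
V(R) = 9 (V(R) = 2*6 + 1*(-3) = 12 - 3 = 9)
(0*z + V(J(-4))) + N(12, -3)*9 = (0*3 + 9) - 4*12*9 = (0 + 9) - 48*9 = 9 - 432 = -423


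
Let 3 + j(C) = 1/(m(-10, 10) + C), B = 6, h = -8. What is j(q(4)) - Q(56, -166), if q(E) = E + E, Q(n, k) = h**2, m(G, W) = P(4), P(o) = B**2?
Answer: -2947/44 ≈ -66.977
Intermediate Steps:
P(o) = 36 (P(o) = 6**2 = 36)
m(G, W) = 36
Q(n, k) = 64 (Q(n, k) = (-8)**2 = 64)
q(E) = 2*E
j(C) = -3 + 1/(36 + C)
j(q(4)) - Q(56, -166) = (-107 - 6*4)/(36 + 2*4) - 1*64 = (-107 - 3*8)/(36 + 8) - 64 = (-107 - 24)/44 - 64 = (1/44)*(-131) - 64 = -131/44 - 64 = -2947/44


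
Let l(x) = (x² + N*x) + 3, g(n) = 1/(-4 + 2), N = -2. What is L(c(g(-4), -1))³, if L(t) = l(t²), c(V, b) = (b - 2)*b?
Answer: 287496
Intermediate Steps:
g(n) = -½ (g(n) = 1/(-2) = -½)
c(V, b) = b*(-2 + b) (c(V, b) = (-2 + b)*b = b*(-2 + b))
l(x) = 3 + x² - 2*x (l(x) = (x² - 2*x) + 3 = 3 + x² - 2*x)
L(t) = 3 + t⁴ - 2*t² (L(t) = 3 + (t²)² - 2*t² = 3 + t⁴ - 2*t²)
L(c(g(-4), -1))³ = (3 + (-(-2 - 1))⁴ - 2*(-2 - 1)²)³ = (3 + (-1*(-3))⁴ - 2*(-1*(-3))²)³ = (3 + 3⁴ - 2*3²)³ = (3 + 81 - 2*9)³ = (3 + 81 - 18)³ = 66³ = 287496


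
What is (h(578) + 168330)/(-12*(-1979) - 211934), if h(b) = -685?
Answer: -167645/188186 ≈ -0.89085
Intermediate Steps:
(h(578) + 168330)/(-12*(-1979) - 211934) = (-685 + 168330)/(-12*(-1979) - 211934) = 167645/(23748 - 211934) = 167645/(-188186) = 167645*(-1/188186) = -167645/188186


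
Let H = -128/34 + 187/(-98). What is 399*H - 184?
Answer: -582499/238 ≈ -2447.5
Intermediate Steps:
H = -9451/1666 (H = -128*1/34 + 187*(-1/98) = -64/17 - 187/98 = -9451/1666 ≈ -5.6729)
399*H - 184 = 399*(-9451/1666) - 184 = -538707/238 - 184 = -582499/238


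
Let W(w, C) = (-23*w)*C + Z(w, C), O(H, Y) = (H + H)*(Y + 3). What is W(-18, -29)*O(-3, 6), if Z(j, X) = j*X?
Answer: 620136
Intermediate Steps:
Z(j, X) = X*j
O(H, Y) = 2*H*(3 + Y) (O(H, Y) = (2*H)*(3 + Y) = 2*H*(3 + Y))
W(w, C) = -22*C*w (W(w, C) = (-23*w)*C + C*w = -23*C*w + C*w = -22*C*w)
W(-18, -29)*O(-3, 6) = (-22*(-29)*(-18))*(2*(-3)*(3 + 6)) = -22968*(-3)*9 = -11484*(-54) = 620136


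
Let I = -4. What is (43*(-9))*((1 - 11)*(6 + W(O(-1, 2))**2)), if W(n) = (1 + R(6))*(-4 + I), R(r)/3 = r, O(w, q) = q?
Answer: 89435700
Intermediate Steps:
R(r) = 3*r
W(n) = -152 (W(n) = (1 + 3*6)*(-4 - 4) = (1 + 18)*(-8) = 19*(-8) = -152)
(43*(-9))*((1 - 11)*(6 + W(O(-1, 2))**2)) = (43*(-9))*((1 - 11)*(6 + (-152)**2)) = -(-3870)*(6 + 23104) = -(-3870)*23110 = -387*(-231100) = 89435700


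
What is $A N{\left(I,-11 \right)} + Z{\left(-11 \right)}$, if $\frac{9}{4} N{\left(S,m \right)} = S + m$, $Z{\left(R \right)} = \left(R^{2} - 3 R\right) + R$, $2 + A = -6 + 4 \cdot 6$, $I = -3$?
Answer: $\frac{391}{9} \approx 43.444$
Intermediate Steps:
$A = 16$ ($A = -2 + \left(-6 + 4 \cdot 6\right) = -2 + \left(-6 + 24\right) = -2 + 18 = 16$)
$Z{\left(R \right)} = R^{2} - 2 R$
$N{\left(S,m \right)} = \frac{4 S}{9} + \frac{4 m}{9}$ ($N{\left(S,m \right)} = \frac{4 \left(S + m\right)}{9} = \frac{4 S}{9} + \frac{4 m}{9}$)
$A N{\left(I,-11 \right)} + Z{\left(-11 \right)} = 16 \left(\frac{4}{9} \left(-3\right) + \frac{4}{9} \left(-11\right)\right) - 11 \left(-2 - 11\right) = 16 \left(- \frac{4}{3} - \frac{44}{9}\right) - -143 = 16 \left(- \frac{56}{9}\right) + 143 = - \frac{896}{9} + 143 = \frac{391}{9}$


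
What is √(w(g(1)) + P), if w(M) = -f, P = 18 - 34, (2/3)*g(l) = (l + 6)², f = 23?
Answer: I*√39 ≈ 6.245*I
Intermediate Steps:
g(l) = 3*(6 + l)²/2 (g(l) = 3*(l + 6)²/2 = 3*(6 + l)²/2)
P = -16
w(M) = -23 (w(M) = -1*23 = -23)
√(w(g(1)) + P) = √(-23 - 16) = √(-39) = I*√39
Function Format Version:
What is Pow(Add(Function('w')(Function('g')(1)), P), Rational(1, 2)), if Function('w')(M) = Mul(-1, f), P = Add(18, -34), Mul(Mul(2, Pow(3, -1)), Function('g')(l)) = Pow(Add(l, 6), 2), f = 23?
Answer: Mul(I, Pow(39, Rational(1, 2))) ≈ Mul(6.2450, I)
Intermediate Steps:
Function('g')(l) = Mul(Rational(3, 2), Pow(Add(6, l), 2)) (Function('g')(l) = Mul(Rational(3, 2), Pow(Add(l, 6), 2)) = Mul(Rational(3, 2), Pow(Add(6, l), 2)))
P = -16
Function('w')(M) = -23 (Function('w')(M) = Mul(-1, 23) = -23)
Pow(Add(Function('w')(Function('g')(1)), P), Rational(1, 2)) = Pow(Add(-23, -16), Rational(1, 2)) = Pow(-39, Rational(1, 2)) = Mul(I, Pow(39, Rational(1, 2)))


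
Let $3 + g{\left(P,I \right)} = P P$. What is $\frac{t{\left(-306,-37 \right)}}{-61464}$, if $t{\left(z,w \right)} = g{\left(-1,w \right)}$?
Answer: $\frac{1}{30732} \approx 3.2539 \cdot 10^{-5}$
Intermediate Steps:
$g{\left(P,I \right)} = -3 + P^{2}$ ($g{\left(P,I \right)} = -3 + P P = -3 + P^{2}$)
$t{\left(z,w \right)} = -2$ ($t{\left(z,w \right)} = -3 + \left(-1\right)^{2} = -3 + 1 = -2$)
$\frac{t{\left(-306,-37 \right)}}{-61464} = - \frac{2}{-61464} = \left(-2\right) \left(- \frac{1}{61464}\right) = \frac{1}{30732}$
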